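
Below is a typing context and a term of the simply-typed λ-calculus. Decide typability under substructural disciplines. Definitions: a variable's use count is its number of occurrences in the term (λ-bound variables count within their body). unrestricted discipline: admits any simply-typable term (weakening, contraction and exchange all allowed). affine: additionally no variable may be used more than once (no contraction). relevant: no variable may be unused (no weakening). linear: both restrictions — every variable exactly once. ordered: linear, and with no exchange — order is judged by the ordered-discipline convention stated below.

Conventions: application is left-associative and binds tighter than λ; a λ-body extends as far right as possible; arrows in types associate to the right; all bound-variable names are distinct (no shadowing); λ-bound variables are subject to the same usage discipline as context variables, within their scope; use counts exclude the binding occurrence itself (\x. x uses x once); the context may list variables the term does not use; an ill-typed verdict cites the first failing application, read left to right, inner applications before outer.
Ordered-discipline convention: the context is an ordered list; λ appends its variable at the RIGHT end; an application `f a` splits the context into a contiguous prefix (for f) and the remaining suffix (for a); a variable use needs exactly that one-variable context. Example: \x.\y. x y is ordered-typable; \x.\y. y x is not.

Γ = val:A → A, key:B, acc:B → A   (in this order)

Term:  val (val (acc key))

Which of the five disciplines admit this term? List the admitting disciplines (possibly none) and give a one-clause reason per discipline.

admitted by: relevant, unrestricted
usage: val: 2; key: 1; acc: 1
uses in reading order: val, val, acc, key
typing: well-typed — term : A
ordered ✗ (uses contraction: val ×2)
linear ✗ (uses contraction: val ×2)
affine ✗ (uses contraction: val ×2)
relevant ✓ (at least one use each (val, key, acc))
unrestricted ✓ (well-typed at A; no restrictions here)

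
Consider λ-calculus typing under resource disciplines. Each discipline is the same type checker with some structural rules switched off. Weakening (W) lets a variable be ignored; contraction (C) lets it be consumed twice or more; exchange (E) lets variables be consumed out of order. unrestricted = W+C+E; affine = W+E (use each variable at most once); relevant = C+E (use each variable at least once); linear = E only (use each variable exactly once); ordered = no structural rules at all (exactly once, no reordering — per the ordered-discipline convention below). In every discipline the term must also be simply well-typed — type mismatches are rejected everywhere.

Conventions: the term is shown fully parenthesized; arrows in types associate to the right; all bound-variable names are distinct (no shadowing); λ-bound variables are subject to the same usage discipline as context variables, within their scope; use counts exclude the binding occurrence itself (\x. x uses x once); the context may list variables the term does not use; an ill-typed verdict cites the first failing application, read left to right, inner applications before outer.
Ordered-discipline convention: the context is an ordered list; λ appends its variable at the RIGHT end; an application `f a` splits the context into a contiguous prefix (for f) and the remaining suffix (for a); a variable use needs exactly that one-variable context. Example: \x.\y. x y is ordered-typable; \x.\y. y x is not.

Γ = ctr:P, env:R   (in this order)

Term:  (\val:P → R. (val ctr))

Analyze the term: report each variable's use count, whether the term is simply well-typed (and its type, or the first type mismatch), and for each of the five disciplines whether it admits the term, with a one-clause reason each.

counts: ctr: 1×, env: 0×, val (bound): 1×
order of uses: val, ctr
typing: well-typed — term : (P → R) → R
ordered: ✗ — env never used (weakening)
linear: ✗ — env never used (weakening)
affine: ✓ — at most one use each (ctr, env, val)
relevant: ✗ — env never used (weakening)
unrestricted: ✓ — simply typable at (P → R) → R; W, C, E all held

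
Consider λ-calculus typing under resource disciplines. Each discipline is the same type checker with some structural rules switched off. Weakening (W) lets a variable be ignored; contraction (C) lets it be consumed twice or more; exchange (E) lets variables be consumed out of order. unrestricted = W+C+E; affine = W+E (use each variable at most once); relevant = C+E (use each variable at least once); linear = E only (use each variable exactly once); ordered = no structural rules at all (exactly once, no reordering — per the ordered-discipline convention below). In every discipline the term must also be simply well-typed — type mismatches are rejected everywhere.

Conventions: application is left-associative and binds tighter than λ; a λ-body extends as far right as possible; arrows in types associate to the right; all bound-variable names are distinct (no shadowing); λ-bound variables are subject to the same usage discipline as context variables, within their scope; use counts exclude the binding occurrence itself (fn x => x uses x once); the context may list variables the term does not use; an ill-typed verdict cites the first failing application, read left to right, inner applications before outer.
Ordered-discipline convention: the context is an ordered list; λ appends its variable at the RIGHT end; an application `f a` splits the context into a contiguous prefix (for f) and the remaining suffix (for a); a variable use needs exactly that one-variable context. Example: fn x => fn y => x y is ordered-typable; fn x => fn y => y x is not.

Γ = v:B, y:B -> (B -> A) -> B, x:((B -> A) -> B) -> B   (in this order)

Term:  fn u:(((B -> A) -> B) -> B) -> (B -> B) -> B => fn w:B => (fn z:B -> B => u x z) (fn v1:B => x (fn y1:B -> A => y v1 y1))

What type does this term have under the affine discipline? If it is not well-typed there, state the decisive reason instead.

not well-typed under affine — repeated use of x ×2
usage: v ×0, y ×1, x ×2, u (λ-bound) ×1, w (λ-bound) ×0, z (λ-bound) ×1, v1 (λ-bound) ×1, y1 (λ-bound) ×1
left-to-right use order: u, x, z, x, y, v1, y1
typing: well-typed — term : ((((B -> A) -> B) -> B) -> (B -> B) -> B) -> B -> B
per-discipline verdicts: ordered ✗; linear ✗; affine ✗; relevant ✗; unrestricted ✓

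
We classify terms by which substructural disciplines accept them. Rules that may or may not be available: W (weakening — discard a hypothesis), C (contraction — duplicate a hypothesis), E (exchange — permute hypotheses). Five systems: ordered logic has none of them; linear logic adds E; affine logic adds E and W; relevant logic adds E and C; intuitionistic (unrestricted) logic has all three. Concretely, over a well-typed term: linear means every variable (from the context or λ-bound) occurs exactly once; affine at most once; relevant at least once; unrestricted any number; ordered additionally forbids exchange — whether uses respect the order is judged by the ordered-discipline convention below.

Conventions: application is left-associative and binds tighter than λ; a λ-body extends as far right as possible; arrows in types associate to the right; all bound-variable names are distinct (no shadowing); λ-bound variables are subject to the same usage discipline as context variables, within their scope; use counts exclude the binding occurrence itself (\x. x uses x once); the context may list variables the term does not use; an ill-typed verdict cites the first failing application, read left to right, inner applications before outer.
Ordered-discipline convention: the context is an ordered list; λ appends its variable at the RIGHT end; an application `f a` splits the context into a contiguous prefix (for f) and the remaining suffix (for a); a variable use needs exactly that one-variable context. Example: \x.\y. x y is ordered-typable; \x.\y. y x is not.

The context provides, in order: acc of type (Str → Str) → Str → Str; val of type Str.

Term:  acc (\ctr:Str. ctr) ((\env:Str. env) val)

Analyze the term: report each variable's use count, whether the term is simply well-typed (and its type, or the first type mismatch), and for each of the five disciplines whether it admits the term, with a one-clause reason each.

use counts: acc: 1; val: 1; ctr (bound): 1; env (bound): 1
order of uses: acc, ctr, env, val
typing: ✓ — Str
ordered: ✓ — acc, val, ctr, env once each; derivable with no W/C/E
linear: ✓ — each of acc, val, ctr, env used exactly once
affine: ✓ — no duplicate uses among acc, val, ctr, env
relevant: ✓ — every one of acc, val, ctr, env appears
unrestricted: ✓ — simply typable at Str; W, C, E all held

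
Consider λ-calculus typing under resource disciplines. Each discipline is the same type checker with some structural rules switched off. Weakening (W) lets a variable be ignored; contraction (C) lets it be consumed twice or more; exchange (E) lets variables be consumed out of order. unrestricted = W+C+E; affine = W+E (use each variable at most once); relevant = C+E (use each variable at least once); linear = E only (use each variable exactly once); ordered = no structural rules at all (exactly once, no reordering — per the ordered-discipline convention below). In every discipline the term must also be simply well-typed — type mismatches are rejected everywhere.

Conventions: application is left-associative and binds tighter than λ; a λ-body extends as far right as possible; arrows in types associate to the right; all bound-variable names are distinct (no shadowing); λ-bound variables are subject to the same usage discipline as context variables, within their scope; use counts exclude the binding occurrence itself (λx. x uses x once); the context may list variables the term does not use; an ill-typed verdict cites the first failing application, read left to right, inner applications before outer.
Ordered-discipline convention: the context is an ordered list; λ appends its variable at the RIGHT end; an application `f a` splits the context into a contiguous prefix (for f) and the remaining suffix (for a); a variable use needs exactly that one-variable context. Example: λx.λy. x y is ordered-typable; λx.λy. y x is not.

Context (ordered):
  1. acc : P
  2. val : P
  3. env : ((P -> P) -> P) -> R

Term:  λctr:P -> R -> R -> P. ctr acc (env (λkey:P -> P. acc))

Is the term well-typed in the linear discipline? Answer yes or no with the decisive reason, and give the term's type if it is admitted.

no — repeated use of acc ×2; needs weakening: val, key unused
usage: acc=2; val=0; env=1; ctr [bound]=1; key [bound]=0
left-to-right use order: ctr, acc, env, acc
typing: well-typed at (P -> R -> R -> P) -> R -> P
across the five disciplines: ordered ✗; linear ✗; affine ✗; relevant ✗; unrestricted ✓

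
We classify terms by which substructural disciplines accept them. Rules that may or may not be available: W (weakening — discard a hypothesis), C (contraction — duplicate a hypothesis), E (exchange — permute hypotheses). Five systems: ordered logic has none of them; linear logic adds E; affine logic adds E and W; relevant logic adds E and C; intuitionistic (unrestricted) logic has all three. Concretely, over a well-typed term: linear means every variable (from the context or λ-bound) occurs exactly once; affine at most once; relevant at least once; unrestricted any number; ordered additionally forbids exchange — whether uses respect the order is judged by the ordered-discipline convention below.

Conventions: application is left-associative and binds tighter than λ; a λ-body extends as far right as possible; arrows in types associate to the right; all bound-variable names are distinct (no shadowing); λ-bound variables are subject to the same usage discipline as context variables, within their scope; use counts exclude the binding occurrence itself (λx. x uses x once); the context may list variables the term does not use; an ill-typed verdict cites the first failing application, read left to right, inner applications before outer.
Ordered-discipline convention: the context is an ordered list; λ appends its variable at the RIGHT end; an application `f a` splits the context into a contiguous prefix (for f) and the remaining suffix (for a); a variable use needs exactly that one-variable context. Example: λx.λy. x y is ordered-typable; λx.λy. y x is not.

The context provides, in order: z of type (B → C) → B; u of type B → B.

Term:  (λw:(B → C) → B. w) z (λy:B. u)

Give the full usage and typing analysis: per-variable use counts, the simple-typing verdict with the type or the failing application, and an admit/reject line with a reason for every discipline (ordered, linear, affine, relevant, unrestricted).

use counts: z: 1×; u: 1×; w (λ-bound): 1×; y (λ-bound): 0×
left-to-right use order: w, z, u
typing: ill-typed: an argument B → B → B mismatches the expected B → C
ordered: ✗ — fails simple typing
linear: ✗ — a type mismatch blocks all five
affine: ✗ — the type mismatch rejects it
relevant: ✗ — not simply typable
unrestricted: ✗ — fails simple typing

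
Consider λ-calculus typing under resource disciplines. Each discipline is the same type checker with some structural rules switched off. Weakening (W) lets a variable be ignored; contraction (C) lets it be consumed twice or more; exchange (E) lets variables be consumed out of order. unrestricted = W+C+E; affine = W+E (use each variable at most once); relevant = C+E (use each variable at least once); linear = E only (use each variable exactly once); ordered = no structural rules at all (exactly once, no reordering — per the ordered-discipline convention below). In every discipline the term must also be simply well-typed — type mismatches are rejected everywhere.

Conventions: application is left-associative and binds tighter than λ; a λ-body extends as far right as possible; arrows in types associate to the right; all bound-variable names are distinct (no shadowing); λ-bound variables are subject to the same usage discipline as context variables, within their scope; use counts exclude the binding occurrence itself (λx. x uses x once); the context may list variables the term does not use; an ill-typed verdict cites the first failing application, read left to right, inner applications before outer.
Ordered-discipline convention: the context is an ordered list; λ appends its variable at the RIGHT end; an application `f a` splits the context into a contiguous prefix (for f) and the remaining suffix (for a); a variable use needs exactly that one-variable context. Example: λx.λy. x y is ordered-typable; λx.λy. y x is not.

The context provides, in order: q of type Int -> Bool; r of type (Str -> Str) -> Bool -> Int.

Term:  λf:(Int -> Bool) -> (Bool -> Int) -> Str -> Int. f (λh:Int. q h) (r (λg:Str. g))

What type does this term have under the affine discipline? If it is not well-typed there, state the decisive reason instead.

term : ((Int -> Bool) -> (Bool -> Int) -> Str -> Int) -> Str -> Int
usage: q ×1, r ×1, f (bound) ×1, h (bound) ×1, g (bound) ×1
use order (left to right): f, q, h, r, g
typing: ✓ — ((Int -> Bool) -> (Bool -> Int) -> Str -> Int) -> Str -> Int
across the five disciplines: ordered ✗, linear ✓, affine ✓, relevant ✓, unrestricted ✓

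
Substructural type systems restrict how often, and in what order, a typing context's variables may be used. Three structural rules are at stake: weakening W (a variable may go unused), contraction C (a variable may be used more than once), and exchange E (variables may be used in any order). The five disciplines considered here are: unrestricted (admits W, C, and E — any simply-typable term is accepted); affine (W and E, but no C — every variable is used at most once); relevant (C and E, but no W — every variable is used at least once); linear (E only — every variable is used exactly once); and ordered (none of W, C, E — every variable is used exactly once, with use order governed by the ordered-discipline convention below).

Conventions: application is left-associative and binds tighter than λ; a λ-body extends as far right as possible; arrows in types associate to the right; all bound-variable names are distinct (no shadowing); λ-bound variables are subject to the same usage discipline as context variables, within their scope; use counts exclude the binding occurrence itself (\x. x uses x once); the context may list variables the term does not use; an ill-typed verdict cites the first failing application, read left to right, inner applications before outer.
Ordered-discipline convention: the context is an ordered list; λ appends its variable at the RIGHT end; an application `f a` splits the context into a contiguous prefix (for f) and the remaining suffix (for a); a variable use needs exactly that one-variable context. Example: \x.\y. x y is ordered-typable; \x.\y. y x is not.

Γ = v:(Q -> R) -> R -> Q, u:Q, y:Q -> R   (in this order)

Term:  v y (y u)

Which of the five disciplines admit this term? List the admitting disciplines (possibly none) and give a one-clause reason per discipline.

admitting disciplines: relevant, unrestricted
variable uses: v ×1, u ×1, y ×2
use order (left to right): v, y, y, u
typing: ✓ — Q
ordered: ✗, needs contraction — y ×2
linear: ✗, needs contraction — y ×2
affine: ✗, needs contraction — y ×2
relevant: ✓, v, u, y: all used, weakening unneeded
unrestricted: ✓, typability at Q is all that's needed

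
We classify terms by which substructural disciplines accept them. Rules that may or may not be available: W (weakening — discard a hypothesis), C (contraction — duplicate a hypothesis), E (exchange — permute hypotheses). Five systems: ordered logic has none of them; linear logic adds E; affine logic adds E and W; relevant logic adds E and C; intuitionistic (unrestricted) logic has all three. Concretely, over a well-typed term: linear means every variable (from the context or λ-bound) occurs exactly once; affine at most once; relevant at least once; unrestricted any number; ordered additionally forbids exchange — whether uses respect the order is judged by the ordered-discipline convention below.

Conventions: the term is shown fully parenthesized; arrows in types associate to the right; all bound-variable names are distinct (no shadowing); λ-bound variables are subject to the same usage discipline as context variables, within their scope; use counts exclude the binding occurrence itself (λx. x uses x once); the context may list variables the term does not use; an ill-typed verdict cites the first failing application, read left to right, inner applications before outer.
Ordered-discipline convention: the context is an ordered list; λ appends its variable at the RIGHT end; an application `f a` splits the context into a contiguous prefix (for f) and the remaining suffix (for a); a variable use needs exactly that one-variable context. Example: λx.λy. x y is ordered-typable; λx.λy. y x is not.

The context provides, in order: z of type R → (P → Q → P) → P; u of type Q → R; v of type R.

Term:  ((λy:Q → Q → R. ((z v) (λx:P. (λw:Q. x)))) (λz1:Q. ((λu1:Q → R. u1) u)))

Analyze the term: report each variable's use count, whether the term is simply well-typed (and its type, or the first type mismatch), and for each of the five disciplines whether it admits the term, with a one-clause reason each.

counts: z=1, u=1, v=1, y [bound]=0, x [bound]=1, w [bound]=0, z1 [bound]=0, u1 [bound]=1
uses in reading order: z, v, x, u1, u
typing: ✓ — P
ordered: ✗ — y, w, z1 left unused
linear: ✗ — y, w, z1 left unused
affine: ✓ — none of z, u, v, y, x, w, z1, u1 used more than once
relevant: ✗ — y, w, z1 left unused
unrestricted: ✓ — well-typed at P; no restrictions here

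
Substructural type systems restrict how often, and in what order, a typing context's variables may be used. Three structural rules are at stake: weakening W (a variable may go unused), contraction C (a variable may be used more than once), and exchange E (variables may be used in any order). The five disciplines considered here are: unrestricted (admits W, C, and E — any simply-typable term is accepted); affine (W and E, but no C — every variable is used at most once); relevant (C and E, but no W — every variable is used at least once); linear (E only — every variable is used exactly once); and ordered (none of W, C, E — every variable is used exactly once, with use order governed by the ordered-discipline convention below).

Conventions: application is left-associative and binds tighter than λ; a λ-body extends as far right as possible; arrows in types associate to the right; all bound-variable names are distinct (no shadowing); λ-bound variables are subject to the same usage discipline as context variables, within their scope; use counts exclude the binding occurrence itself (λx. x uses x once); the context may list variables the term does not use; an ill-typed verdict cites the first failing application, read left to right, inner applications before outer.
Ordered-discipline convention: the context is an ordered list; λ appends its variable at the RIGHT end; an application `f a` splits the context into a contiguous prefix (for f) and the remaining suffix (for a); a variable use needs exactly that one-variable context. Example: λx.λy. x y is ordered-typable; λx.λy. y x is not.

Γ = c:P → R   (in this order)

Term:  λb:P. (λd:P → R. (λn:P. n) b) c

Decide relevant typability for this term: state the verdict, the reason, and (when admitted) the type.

no — unused: d — weakening required
use counts: c ×1, b (bound) ×1, d (bound) ×0, n (bound) ×1
uses in reading order: n, b, c
typing: the term checks, with type P → P
summary: ordered ✗ | linear ✗ | affine ✓ | relevant ✗ | unrestricted ✓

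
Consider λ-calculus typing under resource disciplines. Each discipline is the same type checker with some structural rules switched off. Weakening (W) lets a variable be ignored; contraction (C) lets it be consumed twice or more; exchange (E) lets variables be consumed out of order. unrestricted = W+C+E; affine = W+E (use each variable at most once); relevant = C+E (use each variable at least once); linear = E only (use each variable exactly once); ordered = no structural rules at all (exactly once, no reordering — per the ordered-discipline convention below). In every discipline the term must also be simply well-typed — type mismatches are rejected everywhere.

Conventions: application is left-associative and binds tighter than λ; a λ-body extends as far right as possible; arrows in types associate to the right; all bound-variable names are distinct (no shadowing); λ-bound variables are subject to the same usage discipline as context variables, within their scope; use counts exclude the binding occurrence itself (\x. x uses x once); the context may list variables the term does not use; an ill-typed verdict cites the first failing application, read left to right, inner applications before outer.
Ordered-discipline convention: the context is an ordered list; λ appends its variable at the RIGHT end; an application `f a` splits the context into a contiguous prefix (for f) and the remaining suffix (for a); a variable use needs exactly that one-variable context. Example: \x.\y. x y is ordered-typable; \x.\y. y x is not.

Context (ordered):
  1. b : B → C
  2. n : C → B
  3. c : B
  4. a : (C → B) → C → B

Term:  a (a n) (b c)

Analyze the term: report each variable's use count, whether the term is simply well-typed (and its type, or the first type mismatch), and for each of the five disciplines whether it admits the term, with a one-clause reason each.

counts: b=1; n=1; c=1; a=2
order of uses: a, a, n, b, c
typing: well-typed at B
ordered ✗ (a ×2 used more than once (contraction))
linear ✗ (a ×2 used more than once (contraction))
affine ✗ (a ×2 used more than once (contraction))
relevant ✓ (every one of b, n, c, a appears)
unrestricted ✓ (typability at B is all that's needed)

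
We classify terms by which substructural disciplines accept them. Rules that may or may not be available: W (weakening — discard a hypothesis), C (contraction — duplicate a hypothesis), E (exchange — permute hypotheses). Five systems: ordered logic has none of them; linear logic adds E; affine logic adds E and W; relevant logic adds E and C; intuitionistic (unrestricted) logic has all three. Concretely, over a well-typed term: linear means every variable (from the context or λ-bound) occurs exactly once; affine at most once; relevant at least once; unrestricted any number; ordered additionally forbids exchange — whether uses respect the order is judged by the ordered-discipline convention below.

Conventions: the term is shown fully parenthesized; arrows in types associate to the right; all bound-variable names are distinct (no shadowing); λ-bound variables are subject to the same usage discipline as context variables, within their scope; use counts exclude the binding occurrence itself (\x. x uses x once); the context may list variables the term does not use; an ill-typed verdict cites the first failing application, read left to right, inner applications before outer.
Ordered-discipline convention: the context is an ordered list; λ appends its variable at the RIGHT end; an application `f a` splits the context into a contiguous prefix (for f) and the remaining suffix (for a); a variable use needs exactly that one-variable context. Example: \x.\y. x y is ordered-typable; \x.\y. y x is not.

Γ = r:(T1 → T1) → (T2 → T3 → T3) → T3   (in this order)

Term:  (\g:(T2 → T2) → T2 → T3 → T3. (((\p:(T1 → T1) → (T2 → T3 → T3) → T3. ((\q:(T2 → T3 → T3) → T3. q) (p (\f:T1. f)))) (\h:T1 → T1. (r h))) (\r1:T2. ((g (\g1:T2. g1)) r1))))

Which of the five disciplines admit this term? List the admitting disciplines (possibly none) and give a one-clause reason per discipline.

accepted by: ordered, linear, affine, relevant, unrestricted
counts: r ×1, g (λ-bound) ×1, p (λ-bound) ×1, q (λ-bound) ×1, f (λ-bound) ×1, h (λ-bound) ×1, r1 (λ-bound) ×1, g1 (λ-bound) ×1
uses in reading order: q, p, f, r, h, g, g1, r1
typing: well-typed — term : ((T2 → T2) → T2 → T3 → T3) → T3
ordered: ✓, r, g, p, q, f, h, r1, g1: once each, no exchange needed
linear: ✓, single use per variable (r, g, p, q, f, h, r1, g1)
affine: ✓, no duplicate uses among r, g, p, q, f, h, r1, g1
relevant: ✓, none of r, g, p, q, f, h, r1, g1 goes unused
unrestricted: ✓, well-typed at ((T2 → T2) → T2 → T3 → T3) → T3; no restrictions here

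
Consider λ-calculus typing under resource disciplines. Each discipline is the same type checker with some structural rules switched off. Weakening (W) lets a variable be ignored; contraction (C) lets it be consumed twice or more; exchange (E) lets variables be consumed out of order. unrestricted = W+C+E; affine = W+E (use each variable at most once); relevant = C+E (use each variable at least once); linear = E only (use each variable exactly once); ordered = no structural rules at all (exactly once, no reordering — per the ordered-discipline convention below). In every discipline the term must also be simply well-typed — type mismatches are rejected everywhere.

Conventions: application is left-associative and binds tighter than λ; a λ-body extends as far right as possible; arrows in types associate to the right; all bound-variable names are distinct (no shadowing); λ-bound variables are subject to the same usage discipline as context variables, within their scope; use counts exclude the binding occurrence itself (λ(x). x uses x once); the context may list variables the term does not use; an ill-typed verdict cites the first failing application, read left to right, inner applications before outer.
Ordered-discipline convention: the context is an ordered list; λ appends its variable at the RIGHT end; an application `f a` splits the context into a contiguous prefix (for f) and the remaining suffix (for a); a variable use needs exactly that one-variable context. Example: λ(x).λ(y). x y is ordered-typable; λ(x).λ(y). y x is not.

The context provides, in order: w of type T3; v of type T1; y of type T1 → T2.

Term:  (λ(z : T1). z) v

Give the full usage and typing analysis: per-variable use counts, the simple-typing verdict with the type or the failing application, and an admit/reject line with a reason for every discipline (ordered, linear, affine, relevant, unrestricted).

usage: w=0, v=1, y=0, z (bound)=1
left-to-right use order: z, v
typing: ✓ — T1
ordered: ✗ — needs weakening: w, y unused
linear: ✗ — needs weakening: w, y unused
affine: ✓ — no duplicate uses among w, v, y, z
relevant: ✗ — needs weakening: w, y unused
unrestricted: ✓ — well-typed at T1; no restrictions here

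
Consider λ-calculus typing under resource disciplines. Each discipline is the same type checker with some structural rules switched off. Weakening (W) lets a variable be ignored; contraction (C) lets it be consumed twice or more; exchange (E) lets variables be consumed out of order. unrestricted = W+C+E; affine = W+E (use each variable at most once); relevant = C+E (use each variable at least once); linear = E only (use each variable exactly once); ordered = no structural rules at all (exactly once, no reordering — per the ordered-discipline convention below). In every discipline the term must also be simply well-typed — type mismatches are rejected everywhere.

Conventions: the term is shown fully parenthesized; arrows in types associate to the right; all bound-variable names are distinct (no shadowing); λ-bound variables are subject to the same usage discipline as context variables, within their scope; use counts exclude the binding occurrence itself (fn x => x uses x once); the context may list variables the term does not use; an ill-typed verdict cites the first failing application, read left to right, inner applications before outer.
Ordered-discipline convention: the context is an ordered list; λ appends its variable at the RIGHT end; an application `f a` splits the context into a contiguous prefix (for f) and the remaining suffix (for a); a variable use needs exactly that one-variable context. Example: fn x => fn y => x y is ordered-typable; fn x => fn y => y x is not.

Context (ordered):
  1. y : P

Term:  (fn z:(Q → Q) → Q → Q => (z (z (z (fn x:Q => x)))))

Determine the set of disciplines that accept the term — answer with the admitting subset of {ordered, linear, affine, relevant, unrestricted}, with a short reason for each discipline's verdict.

admitted by: unrestricted
usage: y: 0, z [bound]: 3, x [bound]: 1
use order (left to right): z, z, z, x
typing: the term checks, with type ((Q → Q) → Q → Q) → Q → Q
ordered: ✗, needs contraction — z ×3; unused: y — weakening required
linear: ✗, needs contraction — z ×3; unused: y — weakening required
affine: ✗, needs contraction — z ×3
relevant: ✗, unused: y — weakening required
unrestricted: ✓, type-checks (((Q → Q) → Q → Q) → Q → Q) and nothing is barred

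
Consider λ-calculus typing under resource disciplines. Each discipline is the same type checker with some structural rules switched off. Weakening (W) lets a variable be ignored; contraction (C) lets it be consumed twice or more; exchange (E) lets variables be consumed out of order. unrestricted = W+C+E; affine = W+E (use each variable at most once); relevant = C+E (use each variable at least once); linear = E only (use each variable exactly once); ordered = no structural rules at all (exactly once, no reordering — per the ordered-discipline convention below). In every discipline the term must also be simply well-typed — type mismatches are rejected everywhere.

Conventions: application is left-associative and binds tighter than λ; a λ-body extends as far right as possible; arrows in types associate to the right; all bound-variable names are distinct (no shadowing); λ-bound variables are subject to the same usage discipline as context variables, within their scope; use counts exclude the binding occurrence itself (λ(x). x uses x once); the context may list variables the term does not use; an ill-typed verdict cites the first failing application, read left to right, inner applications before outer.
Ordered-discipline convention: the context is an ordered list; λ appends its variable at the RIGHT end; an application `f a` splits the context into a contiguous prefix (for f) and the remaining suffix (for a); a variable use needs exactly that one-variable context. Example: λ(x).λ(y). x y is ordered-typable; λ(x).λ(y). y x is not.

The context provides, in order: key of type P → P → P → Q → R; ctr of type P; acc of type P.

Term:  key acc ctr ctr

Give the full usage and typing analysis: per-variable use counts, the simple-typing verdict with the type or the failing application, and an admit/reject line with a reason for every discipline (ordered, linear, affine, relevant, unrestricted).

variable uses: key ×1, ctr ×2, acc ×1
uses in reading order: key, acc, ctr, ctr
typing: well-typed at Q → R
ordered ✗ (uses contraction: ctr ×2)
linear ✗ (uses contraction: ctr ×2)
affine ✗ (uses contraction: ctr ×2)
relevant ✓ (at least one use each (key, ctr, acc))
unrestricted ✓ (typability at Q → R is all that's needed)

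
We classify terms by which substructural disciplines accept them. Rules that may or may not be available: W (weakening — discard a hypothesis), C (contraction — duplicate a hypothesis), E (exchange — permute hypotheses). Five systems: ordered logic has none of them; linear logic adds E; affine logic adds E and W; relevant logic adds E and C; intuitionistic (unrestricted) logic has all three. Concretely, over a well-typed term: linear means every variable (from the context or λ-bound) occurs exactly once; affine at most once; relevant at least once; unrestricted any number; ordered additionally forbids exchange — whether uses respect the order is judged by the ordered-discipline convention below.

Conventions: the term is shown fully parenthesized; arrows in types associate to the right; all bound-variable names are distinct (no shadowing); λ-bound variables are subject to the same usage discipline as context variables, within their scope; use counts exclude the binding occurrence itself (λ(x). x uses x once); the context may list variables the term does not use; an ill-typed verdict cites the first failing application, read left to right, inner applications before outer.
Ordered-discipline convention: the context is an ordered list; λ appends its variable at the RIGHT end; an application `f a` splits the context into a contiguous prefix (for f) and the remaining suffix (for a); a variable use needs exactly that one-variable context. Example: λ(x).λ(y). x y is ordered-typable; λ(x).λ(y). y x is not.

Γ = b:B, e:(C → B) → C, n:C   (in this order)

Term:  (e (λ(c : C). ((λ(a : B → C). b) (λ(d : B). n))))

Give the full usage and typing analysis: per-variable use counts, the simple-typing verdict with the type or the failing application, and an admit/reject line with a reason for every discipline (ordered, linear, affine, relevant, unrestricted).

use counts: b=1, e=1, n=1, c [bound]=0, a [bound]=0, d [bound]=0
uses in reading order: e, b, n
typing: the term checks, with type C
ordered: ✗ — c, a, d left unused
linear: ✗ — c, a, d left unused
affine: ✓ — b, e, n, c, a, d: no repeats, contraction unneeded
relevant: ✗ — c, a, d left unused
unrestricted: ✓ — typability at C is all that's needed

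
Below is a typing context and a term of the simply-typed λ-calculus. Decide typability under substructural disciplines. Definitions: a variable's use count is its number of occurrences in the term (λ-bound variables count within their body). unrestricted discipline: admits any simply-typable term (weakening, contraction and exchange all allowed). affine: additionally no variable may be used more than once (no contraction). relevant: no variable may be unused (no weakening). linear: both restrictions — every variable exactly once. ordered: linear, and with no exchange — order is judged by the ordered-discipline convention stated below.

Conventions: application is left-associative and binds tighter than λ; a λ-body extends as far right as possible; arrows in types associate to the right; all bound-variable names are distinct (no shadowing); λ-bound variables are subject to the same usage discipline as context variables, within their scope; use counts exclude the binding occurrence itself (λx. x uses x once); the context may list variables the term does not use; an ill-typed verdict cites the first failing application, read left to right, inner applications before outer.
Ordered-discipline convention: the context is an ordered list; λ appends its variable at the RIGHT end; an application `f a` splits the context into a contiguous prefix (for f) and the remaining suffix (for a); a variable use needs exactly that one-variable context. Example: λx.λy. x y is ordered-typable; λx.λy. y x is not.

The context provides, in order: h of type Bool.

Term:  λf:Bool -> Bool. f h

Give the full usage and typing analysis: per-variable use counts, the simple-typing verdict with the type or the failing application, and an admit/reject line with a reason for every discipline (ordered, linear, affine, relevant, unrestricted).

use counts: h: 1, f [bound]: 1
left-to-right use order: f, h
typing: the term checks, with type (Bool -> Bool) -> Bool
ordered ✗ (use order f, h needs exchange)
linear ✓ (each of h, f used exactly once)
affine ✓ (none of h, f used more than once)
relevant ✓ (every one of h, f appears)
unrestricted ✓ (well-typed at (Bool -> Bool) -> Bool; no restrictions here)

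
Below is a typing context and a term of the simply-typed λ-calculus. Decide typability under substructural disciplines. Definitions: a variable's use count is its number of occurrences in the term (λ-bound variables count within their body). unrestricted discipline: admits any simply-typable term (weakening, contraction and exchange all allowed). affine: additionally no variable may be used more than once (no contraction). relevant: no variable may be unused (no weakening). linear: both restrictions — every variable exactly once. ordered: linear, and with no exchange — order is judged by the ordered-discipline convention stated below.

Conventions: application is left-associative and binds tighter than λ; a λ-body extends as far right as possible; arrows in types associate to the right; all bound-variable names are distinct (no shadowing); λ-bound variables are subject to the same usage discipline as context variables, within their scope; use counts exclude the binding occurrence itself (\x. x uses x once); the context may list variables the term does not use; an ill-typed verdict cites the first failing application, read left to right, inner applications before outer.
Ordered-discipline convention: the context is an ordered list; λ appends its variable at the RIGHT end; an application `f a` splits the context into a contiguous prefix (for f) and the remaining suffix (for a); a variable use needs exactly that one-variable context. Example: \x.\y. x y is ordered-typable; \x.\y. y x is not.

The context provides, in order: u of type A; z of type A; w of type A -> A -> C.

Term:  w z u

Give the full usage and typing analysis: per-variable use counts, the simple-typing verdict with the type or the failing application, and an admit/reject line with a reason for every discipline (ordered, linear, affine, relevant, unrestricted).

usage: u: 1; z: 1; w: 1
left-to-right use order: w, z, u
typing: well-typed — term : C
ordered: ✗ — needs exchange: uses follow w, z, u
linear: ✓ — each of u, z, w used exactly once
affine: ✓ — at most one use each (u, z, w)
relevant: ✓ — every one of u, z, w appears
unrestricted: ✓ — simply typable at C; W, C, E all held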